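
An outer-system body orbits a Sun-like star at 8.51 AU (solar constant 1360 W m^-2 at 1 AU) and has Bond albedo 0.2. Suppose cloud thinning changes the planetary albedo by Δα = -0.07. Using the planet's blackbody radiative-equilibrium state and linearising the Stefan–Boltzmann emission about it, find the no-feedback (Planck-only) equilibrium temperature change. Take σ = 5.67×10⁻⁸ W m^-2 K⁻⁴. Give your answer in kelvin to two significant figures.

2.0 K

By the inverse-square law, S = 1360/8.51² = 18.78 W m^-2.
The baseline emission temperature is T_e = 90.22 K.
The change in absorbed flux is Δ[S(1−α)/4] = −SΔα/4 = 0.3286 W m^-2.
Planck response: λ_P = 4σT_e³ = 4·5.67×10⁻⁸·(90.22)³ = 0.1665 W m^-2/K.
ΔT₀ = ΔF/λ_P = 0.3286/0.1665 = 1.97 K.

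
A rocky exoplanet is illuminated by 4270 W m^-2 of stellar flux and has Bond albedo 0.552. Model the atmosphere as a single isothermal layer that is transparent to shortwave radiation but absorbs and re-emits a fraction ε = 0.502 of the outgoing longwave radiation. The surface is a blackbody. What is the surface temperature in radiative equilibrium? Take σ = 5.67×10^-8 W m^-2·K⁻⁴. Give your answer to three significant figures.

The planet radiates to space at T_e = [S(1−α)/(4σ)]^(1/4) = 303.1 K.
The surface balance (absorbed SW + ε·downward IR = σT_s⁴) with T_a⁴ = T_s⁴/2 reduces to T_s = T_e·[2/(2−ε)]^¼ = 325.8 K.

326 K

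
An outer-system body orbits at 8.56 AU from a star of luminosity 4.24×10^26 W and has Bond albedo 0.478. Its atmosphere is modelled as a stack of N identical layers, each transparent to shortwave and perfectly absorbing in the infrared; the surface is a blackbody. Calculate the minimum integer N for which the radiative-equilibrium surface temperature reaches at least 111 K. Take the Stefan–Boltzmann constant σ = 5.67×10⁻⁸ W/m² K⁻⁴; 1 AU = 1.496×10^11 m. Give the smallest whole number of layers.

Orbital distance: d = 8.56 AU = 1.281×10^12 m.
Spreading L over a sphere of radius d: S = 4.24×10^26/(4π·1.28×10^12²) = 20.58 W/m².
The effective emission temperature is T_e = [S(1−α)/(4σ)]^¼ = 82.96 K.
Need (N+1)T_e⁴ ≥ T_s⁴, i.e. N+1 ≥ (111/82.96)⁴ = 3.206.
Rounding up, N = 3.

3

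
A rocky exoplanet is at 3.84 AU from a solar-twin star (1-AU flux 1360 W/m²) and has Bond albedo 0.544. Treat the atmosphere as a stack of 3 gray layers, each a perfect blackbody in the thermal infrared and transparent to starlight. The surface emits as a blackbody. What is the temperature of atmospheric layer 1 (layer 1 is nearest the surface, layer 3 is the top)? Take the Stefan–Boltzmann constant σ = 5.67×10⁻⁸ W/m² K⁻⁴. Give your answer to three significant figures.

Flux at the orbit: S = 1360/(3.84)² = 92.23 W/m².
Top-of-atmosphere balance: σT_e⁴ = S(1−α)/4 = 10.51 W/m² → T_e = 116.7 K.
Each opaque layer satisfies 2T_j⁴ = T_{j−1}⁴ + T_{j+1}⁴, giving T_k⁴ = (N+1−k)T_e⁴.
With k = 1: T_1 = (3+1−1)^¼·116.7 K = 153.6 K.

154 K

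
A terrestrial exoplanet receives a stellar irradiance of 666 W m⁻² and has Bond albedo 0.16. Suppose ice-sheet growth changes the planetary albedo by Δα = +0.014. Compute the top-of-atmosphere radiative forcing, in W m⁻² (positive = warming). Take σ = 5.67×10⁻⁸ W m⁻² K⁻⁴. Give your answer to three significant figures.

-2.33 W m⁻²

TOA radiative forcing: ΔF = −S·Δα/4 = −666.0·(+0.014)/4 = -2.331 W m⁻².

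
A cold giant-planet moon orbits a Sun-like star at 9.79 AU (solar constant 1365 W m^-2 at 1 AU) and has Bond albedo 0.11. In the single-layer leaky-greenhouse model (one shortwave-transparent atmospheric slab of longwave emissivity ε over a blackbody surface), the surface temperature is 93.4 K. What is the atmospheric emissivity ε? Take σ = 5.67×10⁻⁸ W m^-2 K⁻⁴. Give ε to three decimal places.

0.531

Irradiance scales as 1/d², so S = 1365 W m^-2 × (1/9.79)² = 14.24 W m^-2.
First, T_e = [14.24·(1−0.11)/(4σ)]^(1/4) = 86.46 K.
T_s⁴ = T_e⁴·2/(2−ε) → ε = 2 − 2(T_e/T_s)⁴ = 2 − 2·(86.46/93.4)⁴ = 0.5312.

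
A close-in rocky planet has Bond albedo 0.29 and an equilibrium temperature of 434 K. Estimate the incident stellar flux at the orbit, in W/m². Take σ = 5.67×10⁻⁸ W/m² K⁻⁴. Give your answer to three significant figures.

11300 W/m²

From S(1−α)/4 = σT⁴: S = 4σT⁴/(1−α).
The emitted flux is σT⁴ = 2012 W/m².
So S = 4×2012/(1−0.29) = 11330 W/m².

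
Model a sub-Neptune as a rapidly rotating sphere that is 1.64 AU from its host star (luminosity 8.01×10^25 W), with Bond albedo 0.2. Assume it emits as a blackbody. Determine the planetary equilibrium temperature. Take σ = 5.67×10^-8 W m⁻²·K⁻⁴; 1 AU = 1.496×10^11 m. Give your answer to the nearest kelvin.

d = 1.64 × 1.496×10^11 m = 2.453×10^11 m.
Flux at the orbit: S = L/(4πd²) = 8.01×10^25/(4π·(2.45×10^11)²) = 105.9 W m⁻².
Absorbed flux (global mean): S(1−α)/4 = 105.9·0.8/4 = 21.18 W m⁻².
Set σT⁴ = 21.18 → T = (21.18/σ)^(1/4) = 139.0 K.

139 kelvin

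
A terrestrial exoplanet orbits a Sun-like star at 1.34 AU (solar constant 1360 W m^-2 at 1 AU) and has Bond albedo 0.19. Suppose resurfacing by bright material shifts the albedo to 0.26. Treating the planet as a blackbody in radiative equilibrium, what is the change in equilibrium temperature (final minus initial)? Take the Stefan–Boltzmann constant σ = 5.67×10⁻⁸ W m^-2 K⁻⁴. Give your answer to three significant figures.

-5.10 K

By the inverse-square law, S = 1360/1.34² = 757.4 W m^-2.
With α = 0.19, T₁ = 228.1 K.
With α = 0.26, T₂ = 223.0 K.
ΔT = T₂ − T₁ = -5.095 K.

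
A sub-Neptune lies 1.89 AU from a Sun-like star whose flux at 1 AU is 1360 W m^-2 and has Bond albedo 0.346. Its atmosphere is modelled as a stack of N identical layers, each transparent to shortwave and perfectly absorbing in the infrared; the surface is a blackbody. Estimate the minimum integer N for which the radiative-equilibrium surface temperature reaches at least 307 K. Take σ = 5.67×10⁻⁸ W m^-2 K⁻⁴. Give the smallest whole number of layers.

8

Irradiance scales as 1/d², so S = 1360 W m^-2 × (1/1.89)² = 380.7 W m^-2.
OLR = S(1−α)/4 = 62.25 W m^-2; the top layer radiates at T_e = 182.0 K.
T_s = (N+1)^(1/4)·T_e ≥ 307 K requires N+1 ≥ (T_s/T_e)⁴ = (307/182.0)⁴ = 8.091.
Rounding up, N = 8.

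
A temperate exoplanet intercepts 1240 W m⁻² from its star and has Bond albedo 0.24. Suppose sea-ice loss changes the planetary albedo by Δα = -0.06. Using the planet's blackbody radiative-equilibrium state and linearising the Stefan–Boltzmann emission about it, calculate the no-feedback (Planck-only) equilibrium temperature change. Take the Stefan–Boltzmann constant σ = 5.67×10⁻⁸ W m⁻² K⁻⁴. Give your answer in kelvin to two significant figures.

Unperturbed T_e = [1240·(1−0.24)/(4σ)]^¼ = 253.9 K.
TOA radiative forcing: ΔF = −S·Δα/4 = −1240·(-0.06)/4 = 18.60 W m⁻².
Planck response: λ_P = 4σT_e³ = 4·5.67×10⁻⁸·(253.9)³ = 3.712 W m⁻²/K.
So ΔT₀ = 18.60/3.712 = 5.01 K.

5.0 K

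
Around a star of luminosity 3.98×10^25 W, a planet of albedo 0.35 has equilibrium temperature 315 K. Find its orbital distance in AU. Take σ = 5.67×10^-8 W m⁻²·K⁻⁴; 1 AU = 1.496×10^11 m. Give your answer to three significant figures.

Energy balance gives S = 4σT⁴/(1−α) = 3435 W m⁻².
Then d = [L/(4πS)]^(1/2) = 3.036×10^10 m, i.e. 0.2030 AU.

0.203 AU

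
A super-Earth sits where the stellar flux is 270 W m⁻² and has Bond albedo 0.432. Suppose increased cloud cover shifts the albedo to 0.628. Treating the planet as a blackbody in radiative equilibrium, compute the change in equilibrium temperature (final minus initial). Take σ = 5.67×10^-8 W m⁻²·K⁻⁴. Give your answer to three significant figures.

Initial: T₁ = [S(1−0.432)/(4σ)]^(1/4) = 161.3 K.
With α = 0.628, T₂ = 145.1 K.
ΔT = T₂ − T₁ = -16.19 K.

-16.2 K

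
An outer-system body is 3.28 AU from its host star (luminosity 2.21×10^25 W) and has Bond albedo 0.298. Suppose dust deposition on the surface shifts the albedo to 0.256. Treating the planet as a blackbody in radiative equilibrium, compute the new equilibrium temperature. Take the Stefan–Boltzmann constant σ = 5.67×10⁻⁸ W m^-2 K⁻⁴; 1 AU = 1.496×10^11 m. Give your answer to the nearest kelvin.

70 kelvin

Orbital distance: d = 3.28 AU = 4.907×10^11 m.
S = L/(4πd²) = 7.304 W m^-2.
New equilibrium: T₂ = [(1−0.256)·7.304/(4σ)]^(1/4) = 69.96 K.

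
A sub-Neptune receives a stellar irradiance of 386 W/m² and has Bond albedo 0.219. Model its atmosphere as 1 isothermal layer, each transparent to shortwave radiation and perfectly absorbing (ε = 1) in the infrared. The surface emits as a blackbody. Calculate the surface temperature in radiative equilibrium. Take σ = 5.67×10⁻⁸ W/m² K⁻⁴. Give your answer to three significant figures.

Top-of-atmosphere balance: σT_e⁴ = S(1−α)/4 = 75.37 W/m² → T_e = 190.9 K.
With N = 1 opaque layers, T_s = (N+1)^(1/4)·T_e = 2^(1/4)·190.9 = 227.1 K.

227 kelvin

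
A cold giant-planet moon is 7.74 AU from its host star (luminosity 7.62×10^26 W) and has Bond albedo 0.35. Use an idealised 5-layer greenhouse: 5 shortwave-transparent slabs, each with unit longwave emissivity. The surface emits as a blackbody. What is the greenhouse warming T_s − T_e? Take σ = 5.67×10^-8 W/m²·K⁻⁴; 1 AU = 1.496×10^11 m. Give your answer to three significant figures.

60.3 kelvin

Orbital distance: d = 7.74 AU = 1.158×10^12 m.
S = L/(4πd²) = 45.23 W/m².
The effective emission temperature is T_e = [S(1−α)/(4σ)]^¼ = 106.7 K.
Surface: T_s = (6)^¼·T_e = 167.0 K.
Warming: T_s − T_e = 60.29 K.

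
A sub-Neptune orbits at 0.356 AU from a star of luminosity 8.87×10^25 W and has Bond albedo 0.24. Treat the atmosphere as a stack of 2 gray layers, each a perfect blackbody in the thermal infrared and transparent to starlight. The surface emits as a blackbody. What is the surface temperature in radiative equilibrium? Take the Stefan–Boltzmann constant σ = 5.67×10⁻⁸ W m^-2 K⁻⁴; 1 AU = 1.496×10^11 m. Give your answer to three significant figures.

d = 0.356 × 1.496×10^11 m = 5.326×10^10 m.
S = L/(4πd²) = 2489 W m^-2.
OLR = S(1−α)/4 = 472.8 W m^-2; the top layer radiates at T_e = 302.2 K.
Layer-by-layer balance gives σT_s⁴ = (N+1)σT_e⁴, so T_s = 3^¼·302.2 = 397.7 K.

398 K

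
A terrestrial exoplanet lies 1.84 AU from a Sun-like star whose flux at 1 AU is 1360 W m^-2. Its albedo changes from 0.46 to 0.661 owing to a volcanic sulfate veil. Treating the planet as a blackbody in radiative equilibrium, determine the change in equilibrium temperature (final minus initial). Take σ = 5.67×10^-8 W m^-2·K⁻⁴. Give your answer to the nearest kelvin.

-19 kelvin

Flux at the orbit: S = 1360/(1.84)² = 401.7 W m^-2.
With α = 0.46, T₁ = 175.9 K.
After:  T₂ = [401.7·0.339/(4σ)]^(1/4) = 156.5 K.
Change: 156.5 − 175.9 = -19.32 K.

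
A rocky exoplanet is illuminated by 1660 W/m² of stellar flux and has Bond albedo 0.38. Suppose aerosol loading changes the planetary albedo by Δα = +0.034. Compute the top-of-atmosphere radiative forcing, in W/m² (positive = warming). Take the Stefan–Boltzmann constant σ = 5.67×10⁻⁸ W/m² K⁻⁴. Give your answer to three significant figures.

The change in absorbed flux is Δ[S(1−α)/4] = −SΔα/4 = -14.11 W/m².

-14.1 W/m²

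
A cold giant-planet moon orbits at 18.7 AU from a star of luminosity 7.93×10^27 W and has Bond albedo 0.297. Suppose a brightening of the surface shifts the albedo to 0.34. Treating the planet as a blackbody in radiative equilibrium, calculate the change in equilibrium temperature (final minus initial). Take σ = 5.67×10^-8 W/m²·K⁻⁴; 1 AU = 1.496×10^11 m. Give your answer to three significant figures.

Orbital distance: d = 18.7 AU = 2.798×10^12 m.
Spreading L over a sphere of radius d: S = 7.93×10^27/(4π·2.80×10^12²) = 80.63 W/m².
With α = 0.297, T₁ = 125.7 K.
After:  T₂ = [80.63·0.66/(4σ)]^(1/4) = 123.8 K.
ΔT = T₂ − T₁ = -1.968 K.

-1.97 K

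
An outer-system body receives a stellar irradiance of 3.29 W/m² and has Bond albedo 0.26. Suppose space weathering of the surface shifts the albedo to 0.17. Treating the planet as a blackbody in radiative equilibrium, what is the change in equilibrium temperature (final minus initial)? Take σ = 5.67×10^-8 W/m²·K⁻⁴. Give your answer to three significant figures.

1.67 K

Initial: T₁ = [S(1−0.26)/(4σ)]^(1/4) = 57.24 K.
After:  T₂ = [3.290·0.83/(4σ)]^(1/4) = 58.91 K.
ΔT = T₂ − T₁ = 1.666 K.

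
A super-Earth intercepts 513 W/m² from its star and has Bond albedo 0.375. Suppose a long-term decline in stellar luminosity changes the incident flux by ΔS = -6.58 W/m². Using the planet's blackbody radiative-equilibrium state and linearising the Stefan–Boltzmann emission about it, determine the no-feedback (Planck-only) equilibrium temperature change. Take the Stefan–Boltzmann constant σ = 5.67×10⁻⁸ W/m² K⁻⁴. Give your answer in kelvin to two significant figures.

-0.62 K

Unperturbed T_e = [513.0·(1−0.375)/(4σ)]^¼ = 193.9 K.
ΔF = Δ[S(1−α)]/4 = (1−0.375)·-6.58/4 = -1.028 W/m².
The Planck feedback parameter is 4σT_e³ = 1.654 W/m²/K.
ΔT₀ = ΔF/λ_P = -1.028/1.654 = -0.622 K.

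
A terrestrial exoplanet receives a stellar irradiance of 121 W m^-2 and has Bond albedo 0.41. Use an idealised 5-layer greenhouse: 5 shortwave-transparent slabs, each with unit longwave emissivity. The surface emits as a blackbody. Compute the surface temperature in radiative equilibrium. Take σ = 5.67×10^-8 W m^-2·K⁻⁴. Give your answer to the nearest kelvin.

208 K

Top-of-atmosphere balance: σT_e⁴ = S(1−α)/4 = 17.85 W m^-2 → T_e = 133.2 K.
Layer-by-layer balance gives σT_s⁴ = (N+1)σT_e⁴, so T_s = 6^¼·133.2 = 208.5 K.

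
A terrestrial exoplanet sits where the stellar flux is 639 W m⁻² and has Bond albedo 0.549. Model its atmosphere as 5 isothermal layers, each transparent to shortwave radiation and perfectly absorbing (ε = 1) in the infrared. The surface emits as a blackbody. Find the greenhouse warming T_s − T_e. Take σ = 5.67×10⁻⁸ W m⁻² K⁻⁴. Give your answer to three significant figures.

107 kelvin

OLR = S(1−α)/4 = 72.05 W m⁻²; the top layer radiates at T_e = 188.8 K.
T_s = (N+1)^(1/4)·T_e = 295.5 K.
Warming: T_s − T_e = 106.7 K.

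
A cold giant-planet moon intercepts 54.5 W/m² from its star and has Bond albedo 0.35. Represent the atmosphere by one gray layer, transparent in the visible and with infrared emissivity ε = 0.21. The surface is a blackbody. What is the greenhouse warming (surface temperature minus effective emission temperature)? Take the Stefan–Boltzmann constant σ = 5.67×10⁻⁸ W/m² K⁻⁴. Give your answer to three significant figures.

Effective emission temperature (TOA balance): σT_e⁴ = S(1−α)/4 = 8.856 W/m² → T_e = 111.8 K.
Surface balance with a leaky layer gives σT_s⁴ = σT_e⁴·2/(2−ε), so T_s = T_e·[2/(2−0.21)]^(1/4) = 114.9 K.
Greenhouse warming: T_s − T_e = 3.144 K.

3.14 K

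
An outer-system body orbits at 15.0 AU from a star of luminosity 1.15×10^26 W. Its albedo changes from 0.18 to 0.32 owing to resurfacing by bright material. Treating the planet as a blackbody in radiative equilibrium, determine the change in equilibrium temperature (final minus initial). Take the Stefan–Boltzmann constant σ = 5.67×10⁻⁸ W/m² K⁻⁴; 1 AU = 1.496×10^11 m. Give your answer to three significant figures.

-2.32 K

Orbital distance: d = 15.0 AU = 2.244×10^12 m.
Spreading L over a sphere of radius d: S = 1.15×10^26/(4π·2.24×10^12²) = 1.817 W/m².
Initial: T₁ = [S(1−0.18)/(4σ)]^(1/4) = 50.63 K.
With α = 0.32, T₂ = 48.31 K.
Change: 48.31 − 50.63 = -2.315 K.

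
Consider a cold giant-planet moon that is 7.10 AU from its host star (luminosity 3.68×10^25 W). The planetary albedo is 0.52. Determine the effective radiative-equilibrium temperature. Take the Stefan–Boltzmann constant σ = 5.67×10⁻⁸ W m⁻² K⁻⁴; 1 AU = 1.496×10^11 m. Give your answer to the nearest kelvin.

Orbital distance: d = 7.10 AU = 1.062×10^12 m.
S = L/(4πd²) = 2.596 W m⁻².
Absorbed flux (global mean): S(1−α)/4 = 2.596·0.48/4 = 0.3115 W m⁻².
Set σT⁴ = 0.3115 → T = (0.3115/σ)^(1/4) = 48.41 K.

48 K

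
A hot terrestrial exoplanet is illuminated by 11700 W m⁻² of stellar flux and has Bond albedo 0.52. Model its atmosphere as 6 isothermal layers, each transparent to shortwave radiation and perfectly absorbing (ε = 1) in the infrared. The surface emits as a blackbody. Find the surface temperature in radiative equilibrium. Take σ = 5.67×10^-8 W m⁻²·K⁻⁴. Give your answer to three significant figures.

OLR = S(1−α)/4 = 1404 W m⁻²; the top layer radiates at T_e = 396.7 K.
With N = 6 opaque layers, T_s = (N+1)^(1/4)·T_e = 7^(1/4)·396.7 = 645.2 K.

645 kelvin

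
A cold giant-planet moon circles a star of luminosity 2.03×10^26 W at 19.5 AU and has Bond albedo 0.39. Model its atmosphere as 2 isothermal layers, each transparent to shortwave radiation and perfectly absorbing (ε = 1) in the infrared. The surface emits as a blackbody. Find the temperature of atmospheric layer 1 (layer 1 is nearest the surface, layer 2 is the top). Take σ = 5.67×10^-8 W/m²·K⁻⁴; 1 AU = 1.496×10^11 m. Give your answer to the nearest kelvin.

57 kelvin

Orbital distance: d = 19.5 AU = 2.917×10^12 m.
S = L/(4πd²) = 1.898 W/m².
The effective emission temperature is T_e = [S(1−α)/(4σ)]^¼ = 47.53 K.
The net upward flux σT_e⁴ is constant between every pair of levels, so T_k⁴ = (N+1−k)T_e⁴.
T_1 = (2)^(1/4)·47.53 = 56.53 K.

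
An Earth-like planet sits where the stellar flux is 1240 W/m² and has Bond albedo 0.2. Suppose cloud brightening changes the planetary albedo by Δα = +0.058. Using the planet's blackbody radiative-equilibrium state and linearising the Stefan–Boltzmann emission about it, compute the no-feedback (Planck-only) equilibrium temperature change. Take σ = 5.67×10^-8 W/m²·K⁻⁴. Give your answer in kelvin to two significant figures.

-4.7 K

The baseline emission temperature is T_e = 257.2 K.
TOA radiative forcing: ΔF = −S·Δα/4 = −1240·(+0.058)/4 = -17.98 W/m².
The Planck feedback parameter is 4σT_e³ = 3.857 W/m²/K.
So ΔT₀ = -17.98/3.857 = -4.66 K.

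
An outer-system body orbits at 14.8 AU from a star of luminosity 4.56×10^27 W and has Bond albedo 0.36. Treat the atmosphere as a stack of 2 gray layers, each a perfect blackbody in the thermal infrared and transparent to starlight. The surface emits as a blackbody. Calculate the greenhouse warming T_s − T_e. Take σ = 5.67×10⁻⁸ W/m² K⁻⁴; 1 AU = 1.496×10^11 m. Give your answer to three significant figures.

d = 14.8 × 1.496×10^11 m = 2.214×10^12 m.
S = L/(4πd²) = 74.02 W/m².
Top-of-atmosphere balance: σT_e⁴ = S(1−α)/4 = 11.84 W/m² → T_e = 120.2 K.
Surface: T_s = (3)^¼·T_e = 158.2 K.
Warming: T_s − T_e = 38.00 K.

38.0 K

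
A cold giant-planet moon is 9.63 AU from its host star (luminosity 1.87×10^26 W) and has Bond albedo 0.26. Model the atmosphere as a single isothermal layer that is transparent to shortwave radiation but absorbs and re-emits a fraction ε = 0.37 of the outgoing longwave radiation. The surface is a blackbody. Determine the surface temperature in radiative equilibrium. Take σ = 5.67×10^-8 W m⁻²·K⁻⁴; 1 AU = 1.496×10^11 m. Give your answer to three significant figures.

d = 9.63 × 1.496×10^11 m = 1.441×10^12 m.
Flux at the orbit: S = L/(4πd²) = 1.87×10^26/(4π·(1.44×10^12)²) = 7.170 W m⁻².
The planet radiates to space at T_e = [S(1−α)/(4σ)]^(1/4) = 69.55 K.
For a single slab of emissivity ε, T_s⁴ = 2T_e⁴/(2−ε); thus T_s = 69.55·(1.227)^(1/4) = 73.20 K.

73.2 K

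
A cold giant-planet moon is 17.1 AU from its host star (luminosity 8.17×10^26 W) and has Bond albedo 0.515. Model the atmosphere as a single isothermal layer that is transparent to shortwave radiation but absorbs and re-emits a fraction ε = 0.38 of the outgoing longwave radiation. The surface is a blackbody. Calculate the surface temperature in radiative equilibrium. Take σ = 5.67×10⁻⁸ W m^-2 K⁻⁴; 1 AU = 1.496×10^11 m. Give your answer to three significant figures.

71.6 K

Orbital distance: d = 17.1 AU = 2.558×10^12 m.
S = L/(4πd²) = 9.935 W m^-2.
At the top of the atmosphere, σT_e⁴ = S(1−α)/4 = 1.205 W m^-2, giving T_e = 67.89 K.
The surface balance (absorbed SW + ε·downward IR = σT_s⁴) with T_a⁴ = T_s⁴/2 reduces to T_s = T_e·[2/(2−ε)]^¼ = 71.56 K.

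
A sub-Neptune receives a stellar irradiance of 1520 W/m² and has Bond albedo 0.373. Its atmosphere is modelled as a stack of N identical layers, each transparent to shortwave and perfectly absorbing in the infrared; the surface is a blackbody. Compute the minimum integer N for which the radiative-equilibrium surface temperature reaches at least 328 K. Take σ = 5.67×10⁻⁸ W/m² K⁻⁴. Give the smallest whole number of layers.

The effective emission temperature is T_e = [S(1−α)/(4σ)]^¼ = 254.6 K.
T_s = (N+1)^(1/4)·T_e ≥ 328 K requires N+1 ≥ (T_s/T_e)⁴ = (328/254.6)⁴ = 2.754.
The minimum whole number is N = 2.

2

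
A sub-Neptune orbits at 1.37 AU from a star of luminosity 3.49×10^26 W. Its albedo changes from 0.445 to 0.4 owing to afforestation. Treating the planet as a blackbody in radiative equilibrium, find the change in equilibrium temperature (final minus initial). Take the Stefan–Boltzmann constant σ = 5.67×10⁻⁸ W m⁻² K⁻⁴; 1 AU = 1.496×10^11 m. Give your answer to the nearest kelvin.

4 K

d = 1.37 × 1.496×10^11 m = 2.050×10^11 m.
Flux at the orbit: S = L/(4πd²) = 3.49×10^26/(4π·(2.05×10^11)²) = 661.2 W m⁻².
Initial: T₁ = [S(1−0.445)/(4σ)]^(1/4) = 200.6 K.
With α = 0.4, T₂ = 204.5 K.
Change: 204.5 − 200.6 = 3.947 K.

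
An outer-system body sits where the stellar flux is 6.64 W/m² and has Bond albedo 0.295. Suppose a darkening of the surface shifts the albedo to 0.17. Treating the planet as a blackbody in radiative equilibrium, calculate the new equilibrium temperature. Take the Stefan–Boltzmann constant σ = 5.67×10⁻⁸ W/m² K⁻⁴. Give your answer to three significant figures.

New equilibrium: T₂ = [(1−0.17)·6.640/(4σ)]^(1/4) = 70.21 K.

70.2 K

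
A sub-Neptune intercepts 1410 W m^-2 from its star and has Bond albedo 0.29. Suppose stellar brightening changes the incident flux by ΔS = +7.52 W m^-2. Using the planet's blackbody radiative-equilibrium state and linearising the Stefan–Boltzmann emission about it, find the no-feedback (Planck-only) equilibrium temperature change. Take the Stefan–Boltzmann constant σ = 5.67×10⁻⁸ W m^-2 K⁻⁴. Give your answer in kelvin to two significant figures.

0.34 K

The baseline emission temperature is T_e = 257.8 K.
ΔF = Δ[S(1−α)]/4 = (1−0.29)·+7.52/4 = 1.335 W m^-2.
Linearising σT⁴ gives d(σT⁴)/dT = 4σT_e³ = 3.884 W m^-2 per K.
ΔT₀ = ΔF/λ_P = 1.335/3.884 = 0.344 K.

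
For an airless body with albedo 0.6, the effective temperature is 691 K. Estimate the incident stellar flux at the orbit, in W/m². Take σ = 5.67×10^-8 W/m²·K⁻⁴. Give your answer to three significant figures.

From S(1−α)/4 = σT⁴: S = 4σT⁴/(1−α).
σT⁴ = 5.67×10⁻⁸·(691)⁴ = 12930 W/m².
S = 4·12930/0.4 = 1.293×10^5 W/m².

1.29×10^5 W/m²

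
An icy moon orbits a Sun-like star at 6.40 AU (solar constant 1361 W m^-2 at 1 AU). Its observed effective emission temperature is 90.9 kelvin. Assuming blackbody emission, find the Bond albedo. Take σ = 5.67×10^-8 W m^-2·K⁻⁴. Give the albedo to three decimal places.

By the inverse-square law, S = 1361/6.40² = 33.23 W m^-2.
Energy balance: S(1−α)/4 = σT⁴, so 1−α = 4σT⁴/S.
σT⁴ = 3.871 W m^-2, so 4σT⁴ = 15.48 W m^-2.
Hence α = 1 − 15.48/33.23 = 0.5340.

0.534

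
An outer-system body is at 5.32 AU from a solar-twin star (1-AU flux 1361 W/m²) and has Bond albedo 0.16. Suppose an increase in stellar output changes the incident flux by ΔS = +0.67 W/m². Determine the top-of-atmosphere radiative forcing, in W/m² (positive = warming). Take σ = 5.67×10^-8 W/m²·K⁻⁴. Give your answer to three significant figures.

Irradiance scales as 1/d², so S = 1361 W/m² × (1/5.32)² = 48.09 W/m².
TOA radiative forcing: ΔF = (1−α)ΔS/4 = 0.84·(+0.67)/4 = 0.1407 W/m².

0.141 W/m²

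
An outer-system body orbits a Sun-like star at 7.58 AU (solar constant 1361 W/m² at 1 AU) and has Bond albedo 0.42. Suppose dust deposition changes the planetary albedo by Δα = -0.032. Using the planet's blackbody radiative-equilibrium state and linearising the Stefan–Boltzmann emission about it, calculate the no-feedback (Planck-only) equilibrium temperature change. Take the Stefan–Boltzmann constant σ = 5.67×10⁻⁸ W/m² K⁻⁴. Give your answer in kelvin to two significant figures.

By the inverse-square law, S = 1361/7.58² = 23.69 W/m².
Unperturbed T_e = [23.69·(1−0.42)/(4σ)]^¼ = 88.22 K.
The change in absorbed flux is Δ[S(1−α)/4] = −SΔα/4 = 0.1895 W/m².
Linearising σT⁴ gives d(σT⁴)/dT = 4σT_e³ = 0.1557 W/m² per K.
So ΔT₀ = 0.1895/0.1557 = 1.22 K.

1.2 K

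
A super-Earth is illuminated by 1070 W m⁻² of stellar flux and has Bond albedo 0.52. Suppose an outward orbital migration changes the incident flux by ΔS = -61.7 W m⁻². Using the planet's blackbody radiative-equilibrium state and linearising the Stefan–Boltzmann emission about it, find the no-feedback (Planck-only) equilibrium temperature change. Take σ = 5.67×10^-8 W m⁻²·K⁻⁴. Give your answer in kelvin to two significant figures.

The baseline emission temperature is T_e = 218.1 K.
TOA radiative forcing: ΔF = (1−α)ΔS/4 = 0.48·(-61.7)/4 = -7.404 W m⁻².
Linearising σT⁴ gives d(σT⁴)/dT = 4σT_e³ = 2.354 W m⁻² per K.
So ΔT₀ = -7.404/2.354 = -3.14 K.

-3.1 K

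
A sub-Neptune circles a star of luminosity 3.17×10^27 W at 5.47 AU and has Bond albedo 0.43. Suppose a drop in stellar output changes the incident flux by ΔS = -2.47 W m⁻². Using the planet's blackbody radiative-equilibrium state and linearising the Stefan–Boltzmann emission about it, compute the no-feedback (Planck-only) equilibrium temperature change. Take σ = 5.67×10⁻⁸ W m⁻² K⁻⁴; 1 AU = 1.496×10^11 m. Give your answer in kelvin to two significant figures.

Orbital distance: d = 5.47 AU = 8.183×10^11 m.
Flux at the orbit: S = L/(4πd²) = 3.17×10^27/(4π·(8.18×10^11)²) = 376.7 W m⁻².
Reference equilibrium: T_e = [S(1−α)/(4σ)]^(1/4) = 175.4 K.
ΔF = Δ[S(1−α)]/4 = (1−0.43)·-2.47/4 = -0.3520 W m⁻².
Planck response: λ_P = 4σT_e³ = 4·5.67×10⁻⁸·(175.4)³ = 1.224 W m⁻²/K.
Hence the no-feedback warming is ΔF/(4σT_e³) = -0.288 K.

-0.29 K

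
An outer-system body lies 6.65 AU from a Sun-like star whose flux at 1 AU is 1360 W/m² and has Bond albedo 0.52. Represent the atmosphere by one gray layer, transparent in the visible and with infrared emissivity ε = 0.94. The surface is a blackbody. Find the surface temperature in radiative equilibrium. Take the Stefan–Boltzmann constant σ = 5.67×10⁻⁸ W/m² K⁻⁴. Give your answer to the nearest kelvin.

105 K

Flux at the orbit: S = 1360/(6.65)² = 30.75 W/m².
The planet radiates to space at T_e = [S(1−α)/(4σ)]^(1/4) = 89.82 K.
Surface balance with a leaky layer gives σT_s⁴ = σT_e⁴·2/(2−ε), so T_s = T_e·[2/(2−0.94)]^(1/4) = 105.3 K.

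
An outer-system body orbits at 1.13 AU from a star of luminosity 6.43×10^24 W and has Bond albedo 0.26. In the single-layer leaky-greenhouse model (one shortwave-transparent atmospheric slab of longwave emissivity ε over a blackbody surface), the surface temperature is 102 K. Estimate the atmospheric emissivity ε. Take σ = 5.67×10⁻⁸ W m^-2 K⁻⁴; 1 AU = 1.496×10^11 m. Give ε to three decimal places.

d = 1.13 × 1.496×10^11 m = 1.690×10^11 m.
S = L/(4πd²) = 17.91 W m^-2.
Effective temperature: T_e = [S(1−α)/(4σ)]^(1/4) = 87.43 K.
T_s⁴ = T_e⁴·2/(2−ε) → ε = 2 − 2(T_e/T_s)⁴ = 2 − 2·(87.43/102)⁴ = 0.9206.

0.921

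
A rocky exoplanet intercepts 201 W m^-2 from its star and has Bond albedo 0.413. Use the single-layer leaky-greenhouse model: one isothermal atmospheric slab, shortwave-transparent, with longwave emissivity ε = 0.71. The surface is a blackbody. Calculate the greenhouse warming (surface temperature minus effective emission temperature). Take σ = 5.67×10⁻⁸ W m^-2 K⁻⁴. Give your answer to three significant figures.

At the top of the atmosphere, σT_e⁴ = S(1−α)/4 = 29.50 W m^-2, giving T_e = 151.0 K.
For a single slab of emissivity ε, T_s⁴ = 2T_e⁴/(2−ε); thus T_s = 151.0·(1.55)^(1/4) = 168.5 K.
T_s − T_e = 168.5 − 151.0 = 17.50 K.

17.5 K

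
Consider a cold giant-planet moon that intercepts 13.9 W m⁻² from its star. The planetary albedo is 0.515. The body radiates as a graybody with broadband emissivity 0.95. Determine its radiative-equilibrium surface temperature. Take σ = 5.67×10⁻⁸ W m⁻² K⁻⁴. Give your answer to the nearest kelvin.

75 K

Averaging over the sphere, the absorbed flux is S(1−α)/4 = 1.685 W m⁻².
Radiative balance εσT⁴ = 1.685 gives T = [1.685/(0.95·σ)]^(1/4) = 74.79 K.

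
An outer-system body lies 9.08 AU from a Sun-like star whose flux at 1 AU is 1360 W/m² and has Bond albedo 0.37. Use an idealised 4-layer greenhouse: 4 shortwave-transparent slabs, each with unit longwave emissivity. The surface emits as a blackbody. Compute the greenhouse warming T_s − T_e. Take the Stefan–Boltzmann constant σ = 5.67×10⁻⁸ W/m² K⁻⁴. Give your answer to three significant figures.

By the inverse-square law, S = 1360/9.08² = 16.50 W/m².
OLR = S(1−α)/4 = 2.598 W/m²; the top layer radiates at T_e = 82.27 K.
T_s = (N+1)^(1/4)·T_e = 123.0 K.
Warming: T_s − T_e = 40.75 K.

40.8 kelvin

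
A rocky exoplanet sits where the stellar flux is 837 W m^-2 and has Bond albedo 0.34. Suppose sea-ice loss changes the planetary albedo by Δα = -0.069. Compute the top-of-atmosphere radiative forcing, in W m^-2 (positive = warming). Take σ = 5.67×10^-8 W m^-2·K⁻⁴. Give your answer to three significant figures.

ΔF = −(S/4)Δα = −(837.0/4)×(-0.069) = 14.44 W m^-2.

14.4 W m^-2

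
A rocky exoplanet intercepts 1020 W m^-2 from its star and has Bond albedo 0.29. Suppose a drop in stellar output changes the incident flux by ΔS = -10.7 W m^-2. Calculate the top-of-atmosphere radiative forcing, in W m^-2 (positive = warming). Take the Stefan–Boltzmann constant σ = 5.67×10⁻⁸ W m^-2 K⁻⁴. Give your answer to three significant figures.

ΔF = Δ[S(1−α)]/4 = (1−0.29)·-10.7/4 = -1.899 W m^-2.

-1.90 W m^-2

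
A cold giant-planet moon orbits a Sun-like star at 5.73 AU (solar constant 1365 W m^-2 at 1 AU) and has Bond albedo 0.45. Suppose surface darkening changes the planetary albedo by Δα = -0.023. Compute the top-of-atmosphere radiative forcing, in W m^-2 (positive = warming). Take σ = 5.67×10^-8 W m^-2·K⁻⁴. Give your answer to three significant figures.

0.239 W m^-2

Irradiance scales as 1/d², so S = 1365 W m^-2 × (1/5.73)² = 41.57 W m^-2.
TOA radiative forcing: ΔF = −S·Δα/4 = −41.57·(-0.023)/4 = 0.2391 W m^-2.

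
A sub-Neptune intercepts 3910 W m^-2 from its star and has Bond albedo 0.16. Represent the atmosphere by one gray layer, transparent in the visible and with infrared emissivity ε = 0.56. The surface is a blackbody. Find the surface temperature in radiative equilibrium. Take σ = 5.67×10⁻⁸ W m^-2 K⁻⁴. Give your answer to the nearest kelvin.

377 kelvin

The planet radiates to space at T_e = [S(1−α)/(4σ)]^(1/4) = 346.9 K.
The surface balance (absorbed SW + ε·downward IR = σT_s⁴) with T_a⁴ = T_s⁴/2 reduces to T_s = T_e·[2/(2−ε)]^¼ = 376.6 K.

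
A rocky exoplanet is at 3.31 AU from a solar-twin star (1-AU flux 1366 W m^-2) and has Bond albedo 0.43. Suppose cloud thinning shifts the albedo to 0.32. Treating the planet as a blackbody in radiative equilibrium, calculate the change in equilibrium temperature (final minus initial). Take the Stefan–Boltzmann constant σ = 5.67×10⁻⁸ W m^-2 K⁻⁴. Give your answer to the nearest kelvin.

By the inverse-square law, S = 1366/3.31² = 124.7 W m^-2.
Initial: T₁ = [S(1−0.43)/(4σ)]^(1/4) = 133.0 K.
Final:   T₂ = [S(1−0.32)/(4σ)]^(1/4) = 139.0 K.
Change: 139.0 − 133.0 = 6.001 K.

6 K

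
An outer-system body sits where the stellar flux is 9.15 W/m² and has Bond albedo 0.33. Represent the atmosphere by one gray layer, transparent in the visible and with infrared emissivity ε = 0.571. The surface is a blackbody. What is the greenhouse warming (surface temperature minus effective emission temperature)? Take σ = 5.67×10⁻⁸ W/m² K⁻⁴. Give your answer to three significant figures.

At the top of the atmosphere, σT_e⁴ = S(1−α)/4 = 1.533 W/m², giving T_e = 72.10 K.
The surface balance (absorbed SW + ε·downward IR = σT_s⁴) with T_a⁴ = T_s⁴/2 reduces to T_s = T_e·[2/(2−ε)]^¼ = 78.43 K.
T_s − T_e = 78.43 − 72.10 = 6.322 K.

6.32 K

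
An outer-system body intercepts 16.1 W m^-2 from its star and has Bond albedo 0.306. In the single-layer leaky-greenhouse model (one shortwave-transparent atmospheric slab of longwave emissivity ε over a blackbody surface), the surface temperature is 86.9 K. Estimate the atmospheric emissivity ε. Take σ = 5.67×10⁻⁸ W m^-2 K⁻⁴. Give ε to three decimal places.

0.272

TOA balance gives T_e = 83.78 K.
Since (2−ε)/2 = (T_e/T_s)⁴ = 0.8639, ε = 0.2722.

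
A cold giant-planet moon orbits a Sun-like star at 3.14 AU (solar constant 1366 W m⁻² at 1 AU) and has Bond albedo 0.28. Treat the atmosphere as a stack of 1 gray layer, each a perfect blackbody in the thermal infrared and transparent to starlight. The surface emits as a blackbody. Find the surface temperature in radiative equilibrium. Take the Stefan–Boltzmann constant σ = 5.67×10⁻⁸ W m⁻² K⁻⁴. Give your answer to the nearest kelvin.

By the inverse-square law, S = 1366/3.14² = 138.5 W m⁻².
OLR = S(1−α)/4 = 24.94 W m⁻²; the top layer radiates at T_e = 144.8 K.
With N = 1 opaque layers, T_s = (N+1)^(1/4)·T_e = 2^(1/4)·144.8 = 172.2 K.

172 kelvin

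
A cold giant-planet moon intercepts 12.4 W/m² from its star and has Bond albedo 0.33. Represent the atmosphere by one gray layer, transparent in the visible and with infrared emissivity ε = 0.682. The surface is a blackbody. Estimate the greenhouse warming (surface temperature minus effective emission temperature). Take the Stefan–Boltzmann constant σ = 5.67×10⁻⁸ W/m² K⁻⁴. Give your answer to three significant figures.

The planet radiates to space at T_e = [S(1−α)/(4σ)]^(1/4) = 77.80 K.
The surface balance (absorbed SW + ε·downward IR = σT_s⁴) with T_a⁴ = T_s⁴/2 reduces to T_s = T_e·[2/(2−ε)]^¼ = 86.35 K.
The atmosphere warms the surface by 8.549 K.

8.55 K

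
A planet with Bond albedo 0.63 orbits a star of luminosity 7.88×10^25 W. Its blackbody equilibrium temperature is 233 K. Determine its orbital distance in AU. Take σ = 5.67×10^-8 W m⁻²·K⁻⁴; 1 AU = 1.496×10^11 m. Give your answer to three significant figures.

The flux needed for this T is 4σT⁴/(1−0.63) = 1807 W m⁻².
Then d = [L/(4πS)]^(1/2) = 5.891×10^10 m, i.e. 0.3938 AU.

0.394 AU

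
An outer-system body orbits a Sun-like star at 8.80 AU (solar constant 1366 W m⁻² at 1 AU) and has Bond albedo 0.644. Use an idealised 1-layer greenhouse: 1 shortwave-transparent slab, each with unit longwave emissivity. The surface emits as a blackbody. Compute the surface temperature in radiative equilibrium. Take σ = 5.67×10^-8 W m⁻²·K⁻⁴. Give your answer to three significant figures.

Irradiance scales as 1/d², so S = 1366 W m⁻² × (1/8.80)² = 17.64 W m⁻².
Top-of-atmosphere balance: σT_e⁴ = S(1−α)/4 = 1.570 W m⁻² → T_e = 72.54 K.
For an N-layer opaque stack, T_s⁴ = (N+1)T_e⁴, hence T_s = (2)^(1/4)×72.54 K = 86.26 K.

86.3 K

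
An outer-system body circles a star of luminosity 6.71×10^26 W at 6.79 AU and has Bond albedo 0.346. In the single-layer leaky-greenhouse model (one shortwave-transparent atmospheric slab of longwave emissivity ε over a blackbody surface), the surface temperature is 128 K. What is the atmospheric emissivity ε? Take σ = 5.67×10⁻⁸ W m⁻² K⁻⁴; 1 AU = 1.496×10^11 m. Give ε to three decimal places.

Orbital distance: d = 6.79 AU = 1.016×10^12 m.
Flux at the orbit: S = L/(4πd²) = 6.71×10^26/(4π·(1.02×10^12)²) = 51.75 W m⁻².
First, T_e = [51.75·(1−0.346)/(4σ)]^(1/4) = 110.5 K.
Since (2−ε)/2 = (T_e/T_s)⁴ = 0.5559, ε = 0.8882.

0.888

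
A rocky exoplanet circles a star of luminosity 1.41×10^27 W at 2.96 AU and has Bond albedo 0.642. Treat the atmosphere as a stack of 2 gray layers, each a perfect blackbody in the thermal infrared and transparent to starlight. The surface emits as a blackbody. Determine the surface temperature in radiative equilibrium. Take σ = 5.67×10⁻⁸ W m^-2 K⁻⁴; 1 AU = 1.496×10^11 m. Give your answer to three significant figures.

Orbital distance: d = 2.96 AU = 4.428×10^11 m.
Flux at the orbit: S = L/(4πd²) = 1.41×10^27/(4π·(4.43×10^11)²) = 572.2 W m^-2.
The effective emission temperature is T_e = [S(1−α)/(4σ)]^¼ = 173.4 K.
Layer-by-layer balance gives σT_s⁴ = (N+1)σT_e⁴, so T_s = 3^¼·173.4 = 228.2 K.

228 kelvin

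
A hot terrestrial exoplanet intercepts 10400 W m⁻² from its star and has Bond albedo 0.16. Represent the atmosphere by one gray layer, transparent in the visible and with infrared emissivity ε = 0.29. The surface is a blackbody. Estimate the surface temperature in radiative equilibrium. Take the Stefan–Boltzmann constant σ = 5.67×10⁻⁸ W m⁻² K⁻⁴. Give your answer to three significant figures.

461 K

At the top of the atmosphere, σT_e⁴ = S(1−α)/4 = 2184 W m⁻², giving T_e = 443.0 K.
Surface balance with a leaky layer gives σT_s⁴ = σT_e⁴·2/(2−ε), so T_s = T_e·[2/(2−0.29)]^(1/4) = 460.7 K.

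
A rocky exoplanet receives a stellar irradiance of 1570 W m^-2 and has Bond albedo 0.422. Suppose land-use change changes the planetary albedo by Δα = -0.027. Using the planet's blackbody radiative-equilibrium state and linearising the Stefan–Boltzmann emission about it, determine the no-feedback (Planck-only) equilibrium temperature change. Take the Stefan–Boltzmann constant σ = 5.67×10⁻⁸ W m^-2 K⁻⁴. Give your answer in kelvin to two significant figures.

Reference equilibrium: T_e = [S(1−α)/(4σ)]^(1/4) = 251.5 K.
ΔF = −(S/4)Δα = −(1570/4)×(-0.027) = 10.60 W m^-2.
The Planck feedback parameter is 4σT_e³ = 3.608 W m^-2/K.
Hence the no-feedback warming is ΔF/(4σT_e³) = 2.94 K.

2.9 kelvin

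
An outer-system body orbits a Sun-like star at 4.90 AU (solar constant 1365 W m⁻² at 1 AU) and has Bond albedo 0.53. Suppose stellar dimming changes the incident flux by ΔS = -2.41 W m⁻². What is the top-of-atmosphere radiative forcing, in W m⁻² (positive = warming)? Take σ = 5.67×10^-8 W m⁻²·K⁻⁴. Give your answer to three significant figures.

-0.283 W m⁻²

By the inverse-square law, S = 1365/4.90² = 56.85 W m⁻².
ΔF = Δ[S(1−α)]/4 = (1−0.53)·-2.41/4 = -0.2832 W m⁻².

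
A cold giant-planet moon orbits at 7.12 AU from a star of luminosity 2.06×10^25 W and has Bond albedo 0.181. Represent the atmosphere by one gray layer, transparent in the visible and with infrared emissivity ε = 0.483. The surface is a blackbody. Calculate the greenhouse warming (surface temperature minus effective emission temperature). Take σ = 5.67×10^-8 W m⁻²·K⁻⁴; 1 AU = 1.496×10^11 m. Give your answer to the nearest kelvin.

d = 7.12 × 1.496×10^11 m = 1.065×10^12 m.
S = L/(4πd²) = 1.445 W m⁻².
Effective emission temperature (TOA balance): σT_e⁴ = S(1−α)/4 = 0.2958 W m⁻² → T_e = 47.79 K.
Surface balance with a leaky layer gives σT_s⁴ = σT_e⁴·2/(2−ε), so T_s = T_e·[2/(2−0.483)]^(1/4) = 51.21 K.
T_s − T_e = 51.21 − 47.79 = 3.419 K.

3 K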